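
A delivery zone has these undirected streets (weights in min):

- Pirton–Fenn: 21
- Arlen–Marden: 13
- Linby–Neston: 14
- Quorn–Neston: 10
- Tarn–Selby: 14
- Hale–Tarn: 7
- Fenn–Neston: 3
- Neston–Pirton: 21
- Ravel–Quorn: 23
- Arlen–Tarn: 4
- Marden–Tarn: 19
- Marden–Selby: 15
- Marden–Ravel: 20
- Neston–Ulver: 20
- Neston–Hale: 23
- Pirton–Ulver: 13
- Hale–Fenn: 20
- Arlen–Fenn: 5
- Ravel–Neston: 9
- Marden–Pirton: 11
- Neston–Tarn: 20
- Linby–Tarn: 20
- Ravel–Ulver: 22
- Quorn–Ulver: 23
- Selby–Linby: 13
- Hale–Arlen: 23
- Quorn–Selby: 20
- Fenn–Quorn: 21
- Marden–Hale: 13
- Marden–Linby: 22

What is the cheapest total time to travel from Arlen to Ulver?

Shortest distances from Arlen:
Arlen: 0
Tarn: 4  (via Arlen)
Fenn: 5  (via Arlen)
Neston: 8  (via Fenn)
Hale: 11  (via Tarn)
Marden: 13  (via Arlen)
Ravel: 17  (via Neston)
Selby: 18  (via Tarn)
Quorn: 18  (via Neston)
Linby: 22  (via Neston)
Pirton: 24  (via Marden)
Ulver: 28  (via Neston)
Shortest route: Arlen–Fenn–Neston–Ulver = 28 min.

28 min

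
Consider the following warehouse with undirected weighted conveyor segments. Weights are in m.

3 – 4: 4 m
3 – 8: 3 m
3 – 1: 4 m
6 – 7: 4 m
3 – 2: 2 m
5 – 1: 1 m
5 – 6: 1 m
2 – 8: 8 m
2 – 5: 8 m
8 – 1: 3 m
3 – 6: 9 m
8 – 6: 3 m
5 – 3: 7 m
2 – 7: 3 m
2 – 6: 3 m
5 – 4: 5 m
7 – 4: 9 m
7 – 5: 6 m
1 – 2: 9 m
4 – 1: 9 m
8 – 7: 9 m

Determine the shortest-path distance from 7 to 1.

Enumerating some paths:
7–6–5–1: 4+1+1 = 6
7–5–1: 6+1 = 7
7–2–6–5–1: 3+3+1+1 = 8
7–2–3–1: 3+2+4 = 9
The minimum is 6 m via 7–6–5–1.

6 m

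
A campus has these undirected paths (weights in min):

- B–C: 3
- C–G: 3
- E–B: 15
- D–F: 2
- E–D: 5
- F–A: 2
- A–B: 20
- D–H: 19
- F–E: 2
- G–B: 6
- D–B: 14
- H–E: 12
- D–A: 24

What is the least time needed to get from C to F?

19 min

Compare a few routes:
C → B → D → E → F: 3+14+5+2 = 24
C → G → B → D → F: 3+6+14+2 = 25
C → B → D → F: 3+14+2 = 19
C → B → E → F: 3+15+2 = 20
The minimum is 19 min via C → B → D → F.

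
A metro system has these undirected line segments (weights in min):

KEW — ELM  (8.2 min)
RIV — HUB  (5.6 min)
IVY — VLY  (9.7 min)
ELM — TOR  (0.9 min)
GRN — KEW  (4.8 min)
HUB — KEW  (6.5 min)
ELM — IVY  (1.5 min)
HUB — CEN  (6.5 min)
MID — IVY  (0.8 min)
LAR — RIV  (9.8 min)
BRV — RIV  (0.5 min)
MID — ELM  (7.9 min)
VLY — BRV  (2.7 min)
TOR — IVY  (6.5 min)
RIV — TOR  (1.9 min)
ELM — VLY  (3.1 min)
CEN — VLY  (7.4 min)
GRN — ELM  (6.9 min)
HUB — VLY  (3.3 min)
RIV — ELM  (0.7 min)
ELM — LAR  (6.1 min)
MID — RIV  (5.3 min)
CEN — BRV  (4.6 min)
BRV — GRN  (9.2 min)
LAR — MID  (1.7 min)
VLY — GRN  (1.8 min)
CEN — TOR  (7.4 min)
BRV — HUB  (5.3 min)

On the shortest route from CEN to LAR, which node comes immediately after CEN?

BRV

Candidate routes:
CEN - BRV - RIV - ELM - IVY - MID - LAR: 4.6+0.5+0.7+1.5+0.8+1.7 = 9.8
CEN - BRV - RIV - MID - LAR: 4.6+0.5+5.3+1.7 = 12.1
CEN - BRV - RIV - TOR - ELM - IVY - MID - LAR: 4.6+0.5+1.9+0.9+1.5+0.8+1.7 = 11.9
CEN - BRV - RIV - ELM - LAR: 4.6+0.5+0.7+6.1 = 11.9
Cheapest is CEN - BRV - RIV - ELM - IVY - MID - LAR at 9.8 min.
So from CEN the first move is to BRV.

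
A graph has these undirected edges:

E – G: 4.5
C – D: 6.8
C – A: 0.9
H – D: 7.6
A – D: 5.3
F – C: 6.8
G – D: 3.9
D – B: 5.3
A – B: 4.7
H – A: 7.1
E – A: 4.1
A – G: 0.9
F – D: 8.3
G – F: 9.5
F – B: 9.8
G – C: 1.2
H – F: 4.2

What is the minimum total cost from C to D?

Running Dijkstra from C:
C: 0
A: 0.9  (via C)
G: 1.2  (via C)
E: 5  (via A)
D: 5.1  (via G)
Shortest route: C → G → D = 5.1.

5.1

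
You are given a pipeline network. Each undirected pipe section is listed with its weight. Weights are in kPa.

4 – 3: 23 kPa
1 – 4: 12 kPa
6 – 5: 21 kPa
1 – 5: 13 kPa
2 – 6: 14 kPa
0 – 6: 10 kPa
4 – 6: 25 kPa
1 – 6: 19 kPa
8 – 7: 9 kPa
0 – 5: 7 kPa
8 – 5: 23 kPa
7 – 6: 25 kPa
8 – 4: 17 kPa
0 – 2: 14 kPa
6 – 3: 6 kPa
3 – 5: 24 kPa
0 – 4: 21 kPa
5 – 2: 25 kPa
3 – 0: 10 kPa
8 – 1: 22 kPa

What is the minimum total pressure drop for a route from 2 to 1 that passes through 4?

Best 2 to 4: 2–0–4 costing 35
Shortest 4→1: 4–1 = 12
Total via 4: 35 + 12 = 47 kPa.

47 kPa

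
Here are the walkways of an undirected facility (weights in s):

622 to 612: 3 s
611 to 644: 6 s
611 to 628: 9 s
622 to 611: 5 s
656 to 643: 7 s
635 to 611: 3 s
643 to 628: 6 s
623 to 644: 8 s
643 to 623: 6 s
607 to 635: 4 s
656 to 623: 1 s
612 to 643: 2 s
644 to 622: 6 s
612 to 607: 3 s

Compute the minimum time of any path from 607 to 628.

11 s

Running Dijkstra from 607:
607: 0
612: 3  (via 607)
635: 4  (via 607)
643: 5  (via 612)
622: 6  (via 612)
611: 7  (via 635)
623: 11  (via 643)
628: 11  (via 643)
Shortest route: 607–612–643–628 = 11 s.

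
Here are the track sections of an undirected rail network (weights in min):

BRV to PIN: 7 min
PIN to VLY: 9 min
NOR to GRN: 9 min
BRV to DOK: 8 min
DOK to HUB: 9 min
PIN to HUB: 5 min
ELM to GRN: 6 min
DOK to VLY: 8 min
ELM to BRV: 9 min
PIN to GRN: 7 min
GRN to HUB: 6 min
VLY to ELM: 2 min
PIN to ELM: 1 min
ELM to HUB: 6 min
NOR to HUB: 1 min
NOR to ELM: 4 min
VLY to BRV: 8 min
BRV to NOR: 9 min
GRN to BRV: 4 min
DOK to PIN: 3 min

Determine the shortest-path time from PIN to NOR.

Shortest distances from PIN:
PIN: 0
ELM: 1  (via PIN)
DOK: 3  (via PIN)
VLY: 3  (via ELM)
HUB: 5  (via PIN)
NOR: 5  (via ELM)
Shortest route: PIN → ELM → NOR = 5 min.

5 min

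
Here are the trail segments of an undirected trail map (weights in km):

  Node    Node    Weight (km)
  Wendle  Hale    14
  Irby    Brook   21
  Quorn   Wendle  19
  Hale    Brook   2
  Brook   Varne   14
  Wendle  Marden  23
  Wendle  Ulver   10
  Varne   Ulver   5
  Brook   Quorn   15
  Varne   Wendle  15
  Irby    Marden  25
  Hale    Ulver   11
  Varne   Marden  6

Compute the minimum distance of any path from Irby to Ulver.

Enumerating some paths:
Irby → Brook → Hale → Wendle → Ulver: 21+2+14+10 = 47
Irby → Brook → Hale → Ulver: 21+2+11 = 34
Irby → Marden → Varne → Ulver: 25+6+5 = 36
Irby → Brook → Varne → Ulver: 21+14+5 = 40
The minimum is 34 km via Irby → Brook → Hale → Ulver.

34 km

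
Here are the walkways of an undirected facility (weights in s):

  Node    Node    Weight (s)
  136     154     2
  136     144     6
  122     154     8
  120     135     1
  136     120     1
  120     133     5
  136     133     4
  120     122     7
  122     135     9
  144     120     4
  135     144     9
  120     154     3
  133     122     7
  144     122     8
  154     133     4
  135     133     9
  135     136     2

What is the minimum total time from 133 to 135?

Compare a few routes:
133 - 154 - 120 - 135: 4+3+1 = 8
133 - 120 - 136 - 135: 5+1+2 = 8
133 - 136 - 135: 4+2 = 6
Cheapest is 133 - 136 - 135 at 6 s.

6 s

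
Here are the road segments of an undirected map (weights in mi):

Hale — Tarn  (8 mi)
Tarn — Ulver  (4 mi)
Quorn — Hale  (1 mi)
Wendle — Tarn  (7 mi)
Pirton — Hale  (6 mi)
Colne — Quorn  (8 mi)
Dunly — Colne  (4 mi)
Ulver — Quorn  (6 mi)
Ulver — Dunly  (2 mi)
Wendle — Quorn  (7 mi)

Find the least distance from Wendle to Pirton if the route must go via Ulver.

24 mi

Best Wendle to Ulver: Wendle → Tarn → Ulver costing 11
Best Ulver to Pirton: Ulver → Quorn → Hale → Pirton costing 13
Total via Ulver: 11 + 13 = 24 mi.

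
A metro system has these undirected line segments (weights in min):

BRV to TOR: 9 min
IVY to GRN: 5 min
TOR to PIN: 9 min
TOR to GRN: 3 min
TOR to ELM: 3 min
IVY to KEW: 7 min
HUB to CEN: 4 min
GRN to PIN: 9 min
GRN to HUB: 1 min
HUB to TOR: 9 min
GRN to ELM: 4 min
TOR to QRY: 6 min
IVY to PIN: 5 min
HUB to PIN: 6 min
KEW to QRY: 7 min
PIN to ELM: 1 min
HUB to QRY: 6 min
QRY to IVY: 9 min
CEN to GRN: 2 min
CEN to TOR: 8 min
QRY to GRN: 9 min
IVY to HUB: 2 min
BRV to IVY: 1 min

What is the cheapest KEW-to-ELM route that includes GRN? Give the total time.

14 min

Best KEW to GRN: KEW–IVY–HUB–GRN costing 10
Best GRN to ELM: GRN–ELM costing 4
Total via GRN: 10 + 4 = 14 min.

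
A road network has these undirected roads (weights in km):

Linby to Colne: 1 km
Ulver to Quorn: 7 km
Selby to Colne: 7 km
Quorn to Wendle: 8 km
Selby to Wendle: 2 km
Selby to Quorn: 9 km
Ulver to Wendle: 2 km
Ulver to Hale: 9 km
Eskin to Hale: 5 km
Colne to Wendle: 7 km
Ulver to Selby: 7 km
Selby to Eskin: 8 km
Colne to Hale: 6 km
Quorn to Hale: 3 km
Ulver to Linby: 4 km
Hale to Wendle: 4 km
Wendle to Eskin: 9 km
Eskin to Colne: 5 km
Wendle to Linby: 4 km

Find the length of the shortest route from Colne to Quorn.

Candidate routes:
Colne–Linby–Wendle–Hale–Quorn: 1+4+4+3 = 12
Colne–Eskin–Hale–Quorn: 5+5+3 = 13
Colne–Linby–Ulver–Quorn: 1+4+7 = 12
Colne–Hale–Quorn: 6+3 = 9
The minimum is 9 km via Colne–Hale–Quorn.

9 km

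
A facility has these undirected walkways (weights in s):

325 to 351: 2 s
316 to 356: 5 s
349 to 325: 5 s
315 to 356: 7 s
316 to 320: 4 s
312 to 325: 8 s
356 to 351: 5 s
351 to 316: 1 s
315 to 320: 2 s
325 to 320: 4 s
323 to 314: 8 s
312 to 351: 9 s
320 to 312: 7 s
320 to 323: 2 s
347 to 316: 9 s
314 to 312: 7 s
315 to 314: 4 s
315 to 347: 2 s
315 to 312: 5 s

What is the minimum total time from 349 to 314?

Candidate routes:
349 → 325 → 320 → 323 → 314: 5+4+2+8 = 19
349 → 325 → 312 → 314: 5+8+7 = 20
349 → 325 → 351 → 316 → 320 → 315 → 314: 5+2+1+4+2+4 = 18
349 → 325 → 320 → 315 → 314: 5+4+2+4 = 15
The minimum is 15 s via 349 → 325 → 320 → 315 → 314.

15 s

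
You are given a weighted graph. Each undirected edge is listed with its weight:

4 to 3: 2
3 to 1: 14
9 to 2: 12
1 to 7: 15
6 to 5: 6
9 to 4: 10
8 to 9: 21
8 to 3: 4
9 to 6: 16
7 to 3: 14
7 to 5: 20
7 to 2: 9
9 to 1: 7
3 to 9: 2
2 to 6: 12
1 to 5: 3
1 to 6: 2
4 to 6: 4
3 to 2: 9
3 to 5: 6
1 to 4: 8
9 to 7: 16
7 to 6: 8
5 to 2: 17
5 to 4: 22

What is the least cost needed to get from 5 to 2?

15

Candidate routes:
5 → 3 → 2: 6+9 = 15
5 → 2: 17 = 17
5 → 1 → 6 → 2: 3+2+12 = 17
5 → 6 → 2: 6+12 = 18
The minimum is 15 via 5 → 3 → 2.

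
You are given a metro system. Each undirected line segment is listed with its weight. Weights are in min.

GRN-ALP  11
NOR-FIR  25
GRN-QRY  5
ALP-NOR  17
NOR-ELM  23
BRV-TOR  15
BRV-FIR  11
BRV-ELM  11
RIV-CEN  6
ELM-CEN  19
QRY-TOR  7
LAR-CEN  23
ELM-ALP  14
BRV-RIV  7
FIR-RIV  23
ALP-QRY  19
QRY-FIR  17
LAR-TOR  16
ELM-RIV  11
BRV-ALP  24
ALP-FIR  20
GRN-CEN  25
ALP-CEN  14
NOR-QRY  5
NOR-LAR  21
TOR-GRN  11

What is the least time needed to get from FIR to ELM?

22 min

Settle nodes by increasing distance from FIR:
FIR: 0
BRV: 11  (via FIR)
QRY: 17  (via FIR)
RIV: 18  (via BRV)
ALP: 20  (via FIR)
ELM: 22  (via BRV)
Shortest route: FIR–BRV–ELM = 22 min.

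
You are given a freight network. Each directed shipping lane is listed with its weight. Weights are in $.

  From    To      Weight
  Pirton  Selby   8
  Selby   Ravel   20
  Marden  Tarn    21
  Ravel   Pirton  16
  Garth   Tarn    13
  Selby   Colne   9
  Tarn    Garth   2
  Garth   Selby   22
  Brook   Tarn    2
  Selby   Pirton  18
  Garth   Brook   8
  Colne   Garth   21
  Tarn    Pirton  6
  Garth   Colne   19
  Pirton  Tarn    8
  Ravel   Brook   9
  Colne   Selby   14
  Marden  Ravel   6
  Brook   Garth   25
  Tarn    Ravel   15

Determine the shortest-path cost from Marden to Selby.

$30

Compare a few routes:
Marden - Tarn - Pirton - Selby: 21+6+8 = 35
Marden - Ravel - Brook - Tarn - Pirton - Selby: 6+9+2+6+8 = 31
Marden - Ravel - Pirton - Selby: 6+16+8 = 30
The minimum is $30 via Marden - Ravel - Pirton - Selby.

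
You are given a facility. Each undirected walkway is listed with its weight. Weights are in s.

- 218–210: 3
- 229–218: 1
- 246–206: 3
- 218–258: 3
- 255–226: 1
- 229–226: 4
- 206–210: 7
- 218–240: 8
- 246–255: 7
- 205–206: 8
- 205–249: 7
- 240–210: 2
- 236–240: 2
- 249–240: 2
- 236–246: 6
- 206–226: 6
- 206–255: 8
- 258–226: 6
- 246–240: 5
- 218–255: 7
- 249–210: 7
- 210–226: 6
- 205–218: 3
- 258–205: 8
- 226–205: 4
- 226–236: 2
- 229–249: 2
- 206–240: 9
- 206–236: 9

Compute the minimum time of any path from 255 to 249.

Compare a few routes:
255 → 226 → 210 → 240 → 249: 1+6+2+2 = 11
255 → 226 → 229 → 249: 1+4+2 = 7
255 → 226 → 205 → 218 → 229 → 249: 1+4+3+1+2 = 11
255 → 218 → 229 → 249: 7+1+2 = 10
Cheapest is 255 → 226 → 229 → 249 at 7 s.

7 s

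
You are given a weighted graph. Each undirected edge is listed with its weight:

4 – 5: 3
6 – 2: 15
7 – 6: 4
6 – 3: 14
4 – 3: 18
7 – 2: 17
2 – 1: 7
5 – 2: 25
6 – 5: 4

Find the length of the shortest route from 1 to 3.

Enumerating some paths:
1 - 2 - 7 - 6 - 3: 7+17+4+14 = 42
1 - 2 - 6 - 3: 7+15+14 = 36
Cheapest is 1 - 2 - 6 - 3 at 36.

36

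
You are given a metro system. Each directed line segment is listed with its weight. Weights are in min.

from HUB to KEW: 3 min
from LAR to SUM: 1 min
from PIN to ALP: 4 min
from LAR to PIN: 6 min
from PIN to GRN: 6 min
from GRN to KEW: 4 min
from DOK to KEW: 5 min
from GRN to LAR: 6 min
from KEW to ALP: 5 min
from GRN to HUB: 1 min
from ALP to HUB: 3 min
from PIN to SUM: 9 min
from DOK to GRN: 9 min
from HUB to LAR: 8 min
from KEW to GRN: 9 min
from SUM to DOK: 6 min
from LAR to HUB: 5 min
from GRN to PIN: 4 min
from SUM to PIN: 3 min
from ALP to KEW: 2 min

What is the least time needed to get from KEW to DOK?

Compare a few routes:
KEW–ALP–HUB–LAR–SUM–DOK: 5+3+8+1+6 = 23
KEW–GRN–LAR–SUM–DOK: 9+6+1+6 = 22
The minimum is 22 min via KEW–GRN–LAR–SUM–DOK.

22 min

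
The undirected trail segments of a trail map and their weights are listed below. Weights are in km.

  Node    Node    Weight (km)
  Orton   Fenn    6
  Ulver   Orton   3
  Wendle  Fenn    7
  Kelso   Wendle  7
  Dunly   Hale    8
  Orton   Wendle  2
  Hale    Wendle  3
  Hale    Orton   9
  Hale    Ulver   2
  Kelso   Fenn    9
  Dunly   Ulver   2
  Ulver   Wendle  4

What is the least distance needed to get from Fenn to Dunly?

Enumerating some paths:
Fenn → Wendle → Ulver → Dunly: 7+4+2 = 13
Fenn → Orton → Ulver → Dunly: 6+3+2 = 11
The minimum is 11 km via Fenn → Orton → Ulver → Dunly.

11 km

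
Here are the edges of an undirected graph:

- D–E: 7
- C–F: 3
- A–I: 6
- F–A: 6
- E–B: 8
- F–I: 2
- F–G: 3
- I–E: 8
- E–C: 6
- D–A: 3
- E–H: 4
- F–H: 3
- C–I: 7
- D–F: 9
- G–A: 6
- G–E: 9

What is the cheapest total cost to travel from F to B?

15

Candidate routes:
F - G - E - B: 3+9+8 = 20
F - H - E - B: 3+4+8 = 15
F - C - E - B: 3+6+8 = 17
F - I - E - B: 2+8+8 = 18
Cheapest is F - H - E - B at 15.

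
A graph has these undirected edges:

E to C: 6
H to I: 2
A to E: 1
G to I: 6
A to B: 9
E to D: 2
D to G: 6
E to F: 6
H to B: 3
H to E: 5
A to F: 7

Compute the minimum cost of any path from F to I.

Enumerating some paths:
F–A–E–H–I: 7+1+5+2 = 15
F–E–H–I: 6+5+2 = 13
F–E–D–G–I: 6+2+6+6 = 20
Cheapest is F–E–H–I at 13.

13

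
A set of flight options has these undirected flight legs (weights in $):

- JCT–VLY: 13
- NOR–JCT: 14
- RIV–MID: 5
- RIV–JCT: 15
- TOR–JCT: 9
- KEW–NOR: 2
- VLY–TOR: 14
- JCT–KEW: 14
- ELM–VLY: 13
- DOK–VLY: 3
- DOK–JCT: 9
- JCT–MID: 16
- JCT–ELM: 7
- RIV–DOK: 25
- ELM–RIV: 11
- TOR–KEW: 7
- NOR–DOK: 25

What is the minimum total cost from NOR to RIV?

Compare a few routes:
NOR → KEW → JCT → RIV: 2+14+15 = 31
NOR → JCT → RIV: 14+15 = 29
NOR → JCT → ELM → RIV: 14+7+11 = 32
Cheapest is NOR → JCT → RIV at $29.

$29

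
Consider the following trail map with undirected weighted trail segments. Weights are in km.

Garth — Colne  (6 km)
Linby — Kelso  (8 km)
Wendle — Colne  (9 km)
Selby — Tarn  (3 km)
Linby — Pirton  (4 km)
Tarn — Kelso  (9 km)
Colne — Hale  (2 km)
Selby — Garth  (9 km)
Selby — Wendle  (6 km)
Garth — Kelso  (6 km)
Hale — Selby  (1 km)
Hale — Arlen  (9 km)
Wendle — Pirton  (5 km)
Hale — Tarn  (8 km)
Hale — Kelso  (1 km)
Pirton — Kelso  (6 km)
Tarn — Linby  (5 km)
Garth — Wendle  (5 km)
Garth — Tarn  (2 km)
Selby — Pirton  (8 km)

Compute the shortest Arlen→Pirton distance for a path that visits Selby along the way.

18 km

Shortest Arlen→Selby: Arlen → Hale → Selby = 10
Best Selby to Pirton: Selby → Pirton costing 8
Total via Selby: 10 + 8 = 18 km.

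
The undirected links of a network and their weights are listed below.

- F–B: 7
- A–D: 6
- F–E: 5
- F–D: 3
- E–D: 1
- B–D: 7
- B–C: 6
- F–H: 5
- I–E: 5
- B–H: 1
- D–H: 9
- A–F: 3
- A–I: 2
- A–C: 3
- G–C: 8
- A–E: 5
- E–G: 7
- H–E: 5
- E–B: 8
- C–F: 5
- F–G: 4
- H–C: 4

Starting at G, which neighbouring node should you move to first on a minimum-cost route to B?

Candidate routes:
G–F–H–B: 4+5+1 = 10
G–F–B: 4+7 = 11
The minimum is 10 via G–F–H–B.
So from G the first move is to F.

F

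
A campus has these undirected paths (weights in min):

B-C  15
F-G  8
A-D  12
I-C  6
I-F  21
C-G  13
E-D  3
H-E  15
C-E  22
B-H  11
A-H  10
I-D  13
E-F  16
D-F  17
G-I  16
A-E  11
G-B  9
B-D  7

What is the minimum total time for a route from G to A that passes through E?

Best G to E: G → B → D → E costing 19
Best E to A: E → A costing 11
Total via E: 19 + 11 = 30 min.

30 min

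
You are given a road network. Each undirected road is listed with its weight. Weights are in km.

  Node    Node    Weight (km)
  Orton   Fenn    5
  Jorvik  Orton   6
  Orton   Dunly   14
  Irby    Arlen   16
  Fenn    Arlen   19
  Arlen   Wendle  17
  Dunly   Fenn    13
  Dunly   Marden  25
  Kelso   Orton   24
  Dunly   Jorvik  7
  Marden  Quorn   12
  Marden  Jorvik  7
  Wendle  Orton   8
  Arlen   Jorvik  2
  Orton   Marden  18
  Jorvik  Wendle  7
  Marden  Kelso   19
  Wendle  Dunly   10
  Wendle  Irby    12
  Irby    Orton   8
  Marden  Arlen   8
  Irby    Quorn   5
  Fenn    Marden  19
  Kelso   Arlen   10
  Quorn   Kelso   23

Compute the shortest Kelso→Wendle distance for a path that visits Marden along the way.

Shortest Kelso→Marden: Kelso–Arlen–Marden = 18
Best Marden to Wendle: Marden–Jorvik–Wendle costing 14
Total via Marden: 18 + 14 = 32 km.

32 km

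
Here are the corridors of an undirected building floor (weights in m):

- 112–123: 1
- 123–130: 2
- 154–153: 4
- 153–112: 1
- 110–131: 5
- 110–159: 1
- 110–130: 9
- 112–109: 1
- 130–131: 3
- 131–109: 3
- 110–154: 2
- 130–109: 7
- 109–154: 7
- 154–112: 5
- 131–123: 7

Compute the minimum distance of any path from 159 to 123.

9 m

Settle nodes by increasing distance from 159:
159: 0
110: 1  (via 159)
154: 3  (via 110)
131: 6  (via 110)
153: 7  (via 154)
112: 8  (via 154)
109: 9  (via 131)
123: 9  (via 112)
Shortest route: 159–110–154–112–123 = 9 m.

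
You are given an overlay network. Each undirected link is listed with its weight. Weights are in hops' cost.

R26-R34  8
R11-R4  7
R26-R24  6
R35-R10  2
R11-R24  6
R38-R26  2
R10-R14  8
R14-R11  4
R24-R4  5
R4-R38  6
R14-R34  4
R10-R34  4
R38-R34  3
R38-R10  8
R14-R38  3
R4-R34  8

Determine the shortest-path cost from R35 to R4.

14 hops' cost

Shortest distances from R35:
R35: 0
R10: 2  (via R35)
R34: 6  (via R10)
R38: 9  (via R34)
R14: 10  (via R10)
R26: 11  (via R38)
R4: 14  (via R34)
Shortest route: R35 → R10 → R34 → R4 = 14 hops' cost.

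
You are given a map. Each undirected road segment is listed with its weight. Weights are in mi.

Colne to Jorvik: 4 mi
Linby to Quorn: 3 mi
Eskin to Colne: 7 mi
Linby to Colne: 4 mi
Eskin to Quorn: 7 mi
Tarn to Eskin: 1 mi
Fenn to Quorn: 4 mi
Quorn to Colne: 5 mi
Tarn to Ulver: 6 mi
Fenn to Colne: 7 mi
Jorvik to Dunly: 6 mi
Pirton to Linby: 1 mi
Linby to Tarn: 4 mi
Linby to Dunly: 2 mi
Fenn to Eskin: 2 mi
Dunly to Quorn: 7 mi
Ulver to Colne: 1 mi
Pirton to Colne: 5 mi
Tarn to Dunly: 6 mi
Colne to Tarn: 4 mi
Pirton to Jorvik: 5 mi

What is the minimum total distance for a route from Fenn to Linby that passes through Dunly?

Best Fenn to Dunly: Fenn–Eskin–Tarn–Dunly costing 9
Best Dunly to Linby: Dunly–Linby costing 2
Total via Dunly: 9 + 2 = 11 mi.

11 mi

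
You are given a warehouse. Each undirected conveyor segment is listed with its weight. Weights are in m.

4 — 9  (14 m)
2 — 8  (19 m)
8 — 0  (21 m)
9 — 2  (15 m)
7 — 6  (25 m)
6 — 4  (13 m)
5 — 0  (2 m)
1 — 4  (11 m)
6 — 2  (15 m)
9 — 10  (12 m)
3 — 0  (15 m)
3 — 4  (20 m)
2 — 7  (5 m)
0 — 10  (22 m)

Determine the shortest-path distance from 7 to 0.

45 m

Candidate routes:
7 → 2 → 9 → 4 → 3 → 0: 5+15+14+20+15 = 69
7 → 2 → 8 → 0: 5+19+21 = 45
7 → 2 → 9 → 10 → 0: 5+15+12+22 = 54
7 → 2 → 6 → 4 → 3 → 0: 5+15+13+20+15 = 68
Cheapest is 7 → 2 → 8 → 0 at 45 m.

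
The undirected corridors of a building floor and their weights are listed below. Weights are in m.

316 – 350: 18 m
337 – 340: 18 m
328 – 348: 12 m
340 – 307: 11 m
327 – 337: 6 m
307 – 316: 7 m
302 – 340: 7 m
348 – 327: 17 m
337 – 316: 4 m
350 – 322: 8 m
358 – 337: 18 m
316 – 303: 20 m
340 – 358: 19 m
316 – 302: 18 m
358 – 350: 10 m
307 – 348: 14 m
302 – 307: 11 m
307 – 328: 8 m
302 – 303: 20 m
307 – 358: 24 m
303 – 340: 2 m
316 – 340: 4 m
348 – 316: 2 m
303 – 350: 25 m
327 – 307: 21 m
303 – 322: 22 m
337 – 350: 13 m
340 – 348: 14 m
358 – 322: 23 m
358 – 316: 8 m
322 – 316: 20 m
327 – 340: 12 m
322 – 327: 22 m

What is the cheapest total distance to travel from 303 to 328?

20 m

Candidate routes:
303–340–307–328: 2+11+8 = 21
303–340–348–328: 2+14+12 = 28
303–340–316–348–328: 2+4+2+12 = 20
303–340–316–307–328: 2+4+7+8 = 21
The minimum is 20 m via 303–340–316–348–328.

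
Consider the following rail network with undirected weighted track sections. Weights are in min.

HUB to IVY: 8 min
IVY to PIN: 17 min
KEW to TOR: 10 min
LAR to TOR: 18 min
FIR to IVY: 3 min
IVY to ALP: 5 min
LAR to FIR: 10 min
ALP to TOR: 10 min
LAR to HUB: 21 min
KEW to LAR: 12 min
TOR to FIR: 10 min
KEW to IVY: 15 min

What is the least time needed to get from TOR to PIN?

30 min

Compare a few routes:
TOR - KEW - IVY - PIN: 10+15+17 = 42
TOR - ALP - IVY - PIN: 10+5+17 = 32
TOR - FIR - IVY - PIN: 10+3+17 = 30
The minimum is 30 min via TOR - FIR - IVY - PIN.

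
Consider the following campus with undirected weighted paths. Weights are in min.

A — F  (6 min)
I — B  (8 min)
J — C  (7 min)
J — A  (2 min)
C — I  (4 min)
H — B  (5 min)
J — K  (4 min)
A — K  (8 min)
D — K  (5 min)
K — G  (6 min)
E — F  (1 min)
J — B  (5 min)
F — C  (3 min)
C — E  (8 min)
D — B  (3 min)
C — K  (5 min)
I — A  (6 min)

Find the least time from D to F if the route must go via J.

Best D to J: D → B → J costing 8
Shortest J→F: J → A → F = 8
Total via J: 8 + 8 = 16 min.

16 min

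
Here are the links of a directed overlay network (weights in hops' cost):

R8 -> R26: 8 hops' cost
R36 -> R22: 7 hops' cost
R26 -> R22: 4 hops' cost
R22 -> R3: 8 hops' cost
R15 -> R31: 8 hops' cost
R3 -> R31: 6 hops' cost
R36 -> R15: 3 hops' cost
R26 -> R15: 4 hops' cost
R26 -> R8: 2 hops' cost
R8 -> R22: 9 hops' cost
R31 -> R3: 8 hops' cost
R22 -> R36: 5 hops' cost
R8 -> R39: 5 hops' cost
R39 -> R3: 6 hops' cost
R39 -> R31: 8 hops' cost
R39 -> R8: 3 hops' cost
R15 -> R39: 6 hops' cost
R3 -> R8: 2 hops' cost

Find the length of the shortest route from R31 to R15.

22 hops' cost

Candidate routes:
R31–R3–R8–R22–R36–R15: 8+2+9+5+3 = 27
R31–R3–R8–R26–R15: 8+2+8+4 = 22
Cheapest is R31–R3–R8–R26–R15 at 22 hops' cost.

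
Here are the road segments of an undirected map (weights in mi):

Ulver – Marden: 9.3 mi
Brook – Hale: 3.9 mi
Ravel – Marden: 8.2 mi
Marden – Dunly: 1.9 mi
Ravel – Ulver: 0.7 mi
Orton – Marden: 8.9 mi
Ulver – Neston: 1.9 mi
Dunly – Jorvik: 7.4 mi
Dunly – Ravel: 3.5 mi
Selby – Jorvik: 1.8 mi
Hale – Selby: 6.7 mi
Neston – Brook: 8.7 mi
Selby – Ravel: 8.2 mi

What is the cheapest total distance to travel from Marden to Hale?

17.8 mi

Compare a few routes:
Marden → Dunly → Ravel → Ulver → Neston → Brook → Hale: 1.9+3.5+0.7+1.9+8.7+3.9 = 20.6
Marden → Dunly → Ravel → Selby → Hale: 1.9+3.5+8.2+6.7 = 20.3
Marden → Dunly → Jorvik → Selby → Hale: 1.9+7.4+1.8+6.7 = 17.8
Cheapest is Marden → Dunly → Jorvik → Selby → Hale at 17.8 mi.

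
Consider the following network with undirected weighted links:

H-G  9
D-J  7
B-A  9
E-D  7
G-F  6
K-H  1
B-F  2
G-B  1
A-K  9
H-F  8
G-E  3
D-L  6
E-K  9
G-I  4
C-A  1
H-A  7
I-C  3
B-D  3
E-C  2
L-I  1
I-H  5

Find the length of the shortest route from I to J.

Running Dijkstra from I:
I: 0
L: 1  (via I)
C: 3  (via I)
A: 4  (via C)
G: 4  (via I)
B: 5  (via G)
E: 5  (via C)
H: 5  (via I)
K: 6  (via H)
D: 7  (via L)
F: 7  (via B)
J: 14  (via D)
Shortest route: I–L–D–J = 14.

14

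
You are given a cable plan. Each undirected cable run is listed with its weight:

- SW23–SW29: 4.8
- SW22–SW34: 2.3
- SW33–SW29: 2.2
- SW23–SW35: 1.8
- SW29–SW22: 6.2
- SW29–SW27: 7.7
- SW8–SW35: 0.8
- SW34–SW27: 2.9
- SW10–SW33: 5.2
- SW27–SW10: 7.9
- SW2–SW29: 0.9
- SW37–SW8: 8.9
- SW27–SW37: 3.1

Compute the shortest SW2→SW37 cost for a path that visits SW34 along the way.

Shortest SW2→SW34: SW2 → SW29 → SW22 → SW34 = 9.4
Best SW34 to SW37: SW34 → SW27 → SW37 costing 6
Total via SW34: 9.4 + 6 = 15.4.

15.4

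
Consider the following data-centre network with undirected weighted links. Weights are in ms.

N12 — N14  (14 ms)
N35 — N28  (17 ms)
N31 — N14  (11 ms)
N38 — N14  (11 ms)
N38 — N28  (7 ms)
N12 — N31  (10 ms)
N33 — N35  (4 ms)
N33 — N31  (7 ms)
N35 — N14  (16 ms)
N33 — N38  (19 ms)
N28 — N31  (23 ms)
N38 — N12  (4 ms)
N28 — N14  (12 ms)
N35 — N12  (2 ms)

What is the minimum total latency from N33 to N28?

17 ms

Enumerating some paths:
N33 → N35 → N12 → N38 → N28: 4+2+4+7 = 17
N33 → N31 → N12 → N38 → N28: 7+10+4+7 = 28
N33 → N35 → N28: 4+17 = 21
N33 → N38 → N28: 19+7 = 26
Cheapest is N33 → N35 → N12 → N38 → N28 at 17 ms.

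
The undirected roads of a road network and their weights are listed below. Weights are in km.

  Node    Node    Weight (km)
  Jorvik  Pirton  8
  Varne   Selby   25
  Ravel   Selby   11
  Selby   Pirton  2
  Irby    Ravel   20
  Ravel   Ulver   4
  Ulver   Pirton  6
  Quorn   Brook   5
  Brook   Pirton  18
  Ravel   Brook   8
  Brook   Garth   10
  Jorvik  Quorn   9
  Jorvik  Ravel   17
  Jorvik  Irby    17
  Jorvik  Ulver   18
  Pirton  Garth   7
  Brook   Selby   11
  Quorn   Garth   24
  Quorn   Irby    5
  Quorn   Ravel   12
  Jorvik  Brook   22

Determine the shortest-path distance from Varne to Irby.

46 km

Running Dijkstra from Varne:
Varne: 0
Selby: 25  (via Varne)
Pirton: 27  (via Selby)
Ulver: 33  (via Pirton)
Garth: 34  (via Pirton)
Jorvik: 35  (via Pirton)
Brook: 36  (via Selby)
Ravel: 36  (via Selby)
Quorn: 41  (via Brook)
Irby: 46  (via Quorn)
Shortest route: Varne → Selby → Brook → Quorn → Irby = 46 km.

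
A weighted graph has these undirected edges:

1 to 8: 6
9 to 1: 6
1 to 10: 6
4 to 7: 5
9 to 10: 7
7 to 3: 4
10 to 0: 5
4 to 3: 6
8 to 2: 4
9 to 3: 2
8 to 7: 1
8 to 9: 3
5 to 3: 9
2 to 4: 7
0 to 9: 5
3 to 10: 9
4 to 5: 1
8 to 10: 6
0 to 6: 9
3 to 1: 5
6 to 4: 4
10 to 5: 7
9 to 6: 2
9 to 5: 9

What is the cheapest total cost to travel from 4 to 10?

8

Enumerating some paths:
4 → 7 → 8 → 10: 5+1+6 = 12
4 → 6 → 9 → 10: 4+2+7 = 13
4 → 5 → 10: 1+7 = 8
The minimum is 8 via 4 → 5 → 10.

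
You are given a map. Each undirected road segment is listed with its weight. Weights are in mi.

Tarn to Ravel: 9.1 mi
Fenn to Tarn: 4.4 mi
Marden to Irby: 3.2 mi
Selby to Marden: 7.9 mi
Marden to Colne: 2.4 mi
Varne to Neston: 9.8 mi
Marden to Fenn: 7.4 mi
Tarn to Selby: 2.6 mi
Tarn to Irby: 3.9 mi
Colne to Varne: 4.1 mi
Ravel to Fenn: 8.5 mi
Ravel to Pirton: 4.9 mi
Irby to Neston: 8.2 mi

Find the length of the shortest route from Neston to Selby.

Running Dijkstra from Neston:
Neston: 0
Irby: 8.2  (via Neston)
Varne: 9.8  (via Neston)
Marden: 11.4  (via Irby)
Tarn: 12.1  (via Irby)
Colne: 13.8  (via Marden)
Selby: 14.7  (via Tarn)
Shortest route: Neston–Irby–Tarn–Selby = 14.7 mi.

14.7 mi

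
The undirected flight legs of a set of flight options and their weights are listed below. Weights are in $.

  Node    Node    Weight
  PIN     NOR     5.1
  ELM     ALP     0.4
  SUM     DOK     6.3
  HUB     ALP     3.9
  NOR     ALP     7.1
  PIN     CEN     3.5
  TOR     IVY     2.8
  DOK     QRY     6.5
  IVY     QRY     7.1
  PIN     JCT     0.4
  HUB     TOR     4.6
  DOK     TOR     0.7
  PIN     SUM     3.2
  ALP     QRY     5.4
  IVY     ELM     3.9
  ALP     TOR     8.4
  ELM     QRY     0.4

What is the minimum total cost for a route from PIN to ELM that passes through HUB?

$19.1

Shortest PIN→HUB: PIN → SUM → DOK → TOR → HUB = 14.8
Shortest HUB→ELM: HUB → ALP → ELM = 4.3
Total via HUB: 14.8 + 4.3 = $19.1.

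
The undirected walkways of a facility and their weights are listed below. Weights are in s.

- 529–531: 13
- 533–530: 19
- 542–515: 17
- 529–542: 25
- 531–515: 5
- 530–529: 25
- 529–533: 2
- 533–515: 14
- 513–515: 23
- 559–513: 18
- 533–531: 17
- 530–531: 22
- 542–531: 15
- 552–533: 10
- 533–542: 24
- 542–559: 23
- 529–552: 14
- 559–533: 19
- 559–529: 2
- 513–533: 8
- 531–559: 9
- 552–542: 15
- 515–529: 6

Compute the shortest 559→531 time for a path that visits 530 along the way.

45 s

Best 559 to 530: 559–529–533–530 costing 23
Best 530 to 531: 530–531 costing 22
Total via 530: 23 + 22 = 45 s.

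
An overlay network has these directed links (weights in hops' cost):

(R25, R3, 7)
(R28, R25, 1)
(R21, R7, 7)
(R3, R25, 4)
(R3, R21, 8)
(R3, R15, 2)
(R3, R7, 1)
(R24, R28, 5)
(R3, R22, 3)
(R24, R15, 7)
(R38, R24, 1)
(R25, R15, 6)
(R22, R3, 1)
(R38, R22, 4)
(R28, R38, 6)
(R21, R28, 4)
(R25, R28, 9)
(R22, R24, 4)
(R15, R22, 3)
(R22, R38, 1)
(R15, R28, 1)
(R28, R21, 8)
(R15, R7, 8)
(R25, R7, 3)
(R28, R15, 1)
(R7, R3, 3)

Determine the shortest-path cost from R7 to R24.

Settle nodes by increasing distance from R7:
R7: 0
R3: 3  (via R7)
R15: 5  (via R3)
R22: 6  (via R3)
R28: 6  (via R15)
R25: 7  (via R3)
R38: 7  (via R22)
R24: 8  (via R38)
Shortest route: R7–R3–R22–R38–R24 = 8 hops' cost.

8 hops' cost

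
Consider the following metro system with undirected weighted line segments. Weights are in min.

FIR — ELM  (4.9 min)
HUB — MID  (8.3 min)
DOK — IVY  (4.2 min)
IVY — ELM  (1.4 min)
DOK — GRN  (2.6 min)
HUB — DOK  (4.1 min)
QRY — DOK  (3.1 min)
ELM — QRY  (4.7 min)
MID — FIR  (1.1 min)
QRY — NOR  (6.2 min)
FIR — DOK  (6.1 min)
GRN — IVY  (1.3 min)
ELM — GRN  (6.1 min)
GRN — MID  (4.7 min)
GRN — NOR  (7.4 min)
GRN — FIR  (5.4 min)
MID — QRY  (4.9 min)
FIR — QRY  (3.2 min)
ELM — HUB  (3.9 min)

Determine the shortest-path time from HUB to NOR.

13.4 min

Running Dijkstra from HUB:
HUB: 0
ELM: 3.9  (via HUB)
DOK: 4.1  (via HUB)
IVY: 5.3  (via ELM)
GRN: 6.6  (via IVY)
QRY: 7.2  (via DOK)
MID: 8.3  (via HUB)
FIR: 8.8  (via ELM)
NOR: 13.4  (via QRY)
Shortest route: HUB → DOK → QRY → NOR = 13.4 min.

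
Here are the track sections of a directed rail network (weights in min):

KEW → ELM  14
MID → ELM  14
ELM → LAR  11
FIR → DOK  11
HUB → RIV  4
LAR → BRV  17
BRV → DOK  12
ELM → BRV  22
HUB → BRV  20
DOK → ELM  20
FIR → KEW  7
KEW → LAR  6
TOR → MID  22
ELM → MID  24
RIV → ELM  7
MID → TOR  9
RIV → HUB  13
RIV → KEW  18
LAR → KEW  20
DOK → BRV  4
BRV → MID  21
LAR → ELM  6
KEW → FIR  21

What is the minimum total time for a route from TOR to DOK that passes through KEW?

99 min

Best TOR to KEW: TOR → MID → ELM → LAR → KEW costing 67
Shortest KEW→DOK: KEW → FIR → DOK = 32
Total via KEW: 67 + 32 = 99 min.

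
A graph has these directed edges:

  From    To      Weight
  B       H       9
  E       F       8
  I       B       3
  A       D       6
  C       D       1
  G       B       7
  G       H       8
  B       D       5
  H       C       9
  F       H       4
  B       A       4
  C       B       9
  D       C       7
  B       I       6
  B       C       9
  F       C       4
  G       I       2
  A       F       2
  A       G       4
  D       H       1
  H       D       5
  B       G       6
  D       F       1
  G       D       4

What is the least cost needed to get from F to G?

Settle nodes by increasing distance from F:
F: 0
C: 4  (via F)
H: 4  (via F)
D: 5  (via C)
B: 13  (via C)
A: 17  (via B)
G: 19  (via B)
Shortest route: F → C → B → G = 19.

19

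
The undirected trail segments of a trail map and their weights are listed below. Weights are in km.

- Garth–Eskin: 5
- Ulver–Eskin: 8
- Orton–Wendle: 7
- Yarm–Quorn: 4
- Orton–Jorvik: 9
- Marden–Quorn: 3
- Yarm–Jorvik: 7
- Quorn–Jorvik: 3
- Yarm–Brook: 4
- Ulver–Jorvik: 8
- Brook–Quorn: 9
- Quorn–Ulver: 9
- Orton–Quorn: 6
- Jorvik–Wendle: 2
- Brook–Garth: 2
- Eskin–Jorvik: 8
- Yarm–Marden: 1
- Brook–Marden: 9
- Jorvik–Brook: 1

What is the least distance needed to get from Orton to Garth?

12 km

Enumerating some paths:
Orton → Jorvik → Brook → Garth: 9+1+2 = 12
Orton → Quorn → Brook → Garth: 6+9+2 = 17
Orton → Quorn → Yarm → Brook → Garth: 6+4+4+2 = 16
Orton → Quorn → Marden → Yarm → Brook → Garth: 6+3+1+4+2 = 16
Cheapest is Orton → Jorvik → Brook → Garth at 12 km.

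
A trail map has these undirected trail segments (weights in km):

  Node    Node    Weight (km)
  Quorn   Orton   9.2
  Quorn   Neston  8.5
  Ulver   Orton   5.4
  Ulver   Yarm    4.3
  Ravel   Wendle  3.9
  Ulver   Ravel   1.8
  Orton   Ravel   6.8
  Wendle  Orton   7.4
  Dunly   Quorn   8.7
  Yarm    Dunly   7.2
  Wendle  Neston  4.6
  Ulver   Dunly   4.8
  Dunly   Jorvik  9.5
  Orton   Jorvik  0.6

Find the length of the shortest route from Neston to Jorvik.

12.6 km

Enumerating some paths:
Neston - Wendle - Ravel - Ulver - Orton - Jorvik: 4.6+3.9+1.8+5.4+0.6 = 16.3
Neston - Wendle - Orton - Jorvik: 4.6+7.4+0.6 = 12.6
Neston - Wendle - Ravel - Orton - Jorvik: 4.6+3.9+6.8+0.6 = 15.9
Cheapest is Neston - Wendle - Orton - Jorvik at 12.6 km.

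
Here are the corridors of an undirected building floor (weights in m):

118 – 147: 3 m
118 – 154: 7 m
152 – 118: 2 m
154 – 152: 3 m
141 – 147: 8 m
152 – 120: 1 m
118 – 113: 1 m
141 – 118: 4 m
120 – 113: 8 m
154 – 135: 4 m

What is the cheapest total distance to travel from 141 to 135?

Compare a few routes:
141–118–152–154–135: 4+2+3+4 = 13
141–118–113–120–152–154–135: 4+1+8+1+3+4 = 21
141–118–154–135: 4+7+4 = 15
141–147–118–152–154–135: 8+3+2+3+4 = 20
Cheapest is 141–118–152–154–135 at 13 m.

13 m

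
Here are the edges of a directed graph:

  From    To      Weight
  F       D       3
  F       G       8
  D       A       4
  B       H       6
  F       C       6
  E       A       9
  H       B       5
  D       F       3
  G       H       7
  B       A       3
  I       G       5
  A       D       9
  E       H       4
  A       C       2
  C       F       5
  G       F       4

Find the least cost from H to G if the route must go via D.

Shortest H→D: H–B–A–D = 17
Best D to G: D–F–G costing 11
Total via D: 17 + 11 = 28.

28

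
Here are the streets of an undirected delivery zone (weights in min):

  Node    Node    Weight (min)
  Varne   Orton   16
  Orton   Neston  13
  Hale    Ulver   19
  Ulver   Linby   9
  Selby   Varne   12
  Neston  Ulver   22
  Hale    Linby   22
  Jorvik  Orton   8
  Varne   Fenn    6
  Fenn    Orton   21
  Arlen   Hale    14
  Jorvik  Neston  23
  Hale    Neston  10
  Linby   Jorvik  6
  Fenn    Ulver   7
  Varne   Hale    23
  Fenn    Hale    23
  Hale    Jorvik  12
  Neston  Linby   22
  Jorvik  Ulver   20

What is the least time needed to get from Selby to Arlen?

49 min

Enumerating some paths:
Selby → Varne → Fenn → Hale → Arlen: 12+6+23+14 = 55
Selby → Varne → Fenn → Ulver → Hale → Arlen: 12+6+7+19+14 = 58
Selby → Varne → Hale → Arlen: 12+23+14 = 49
The minimum is 49 min via Selby → Varne → Hale → Arlen.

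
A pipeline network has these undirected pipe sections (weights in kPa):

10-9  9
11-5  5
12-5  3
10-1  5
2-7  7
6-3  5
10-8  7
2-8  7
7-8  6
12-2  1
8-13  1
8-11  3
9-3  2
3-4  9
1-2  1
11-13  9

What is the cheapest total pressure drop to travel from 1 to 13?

9 kPa

Compare a few routes:
1–10–8–13: 5+7+1 = 13
1–2–8–13: 1+7+1 = 9
1–2–12–5–11–8–13: 1+1+3+5+3+1 = 14
Cheapest is 1–2–8–13 at 9 kPa.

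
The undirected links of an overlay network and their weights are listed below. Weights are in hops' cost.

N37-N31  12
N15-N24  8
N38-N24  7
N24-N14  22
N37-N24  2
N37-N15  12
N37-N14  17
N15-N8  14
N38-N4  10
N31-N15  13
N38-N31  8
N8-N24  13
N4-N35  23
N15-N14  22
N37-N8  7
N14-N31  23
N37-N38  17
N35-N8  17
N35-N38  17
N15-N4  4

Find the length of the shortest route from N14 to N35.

Shortest distances from N14:
N14: 0
N37: 17  (via N14)
N24: 19  (via N37)
N15: 22  (via N14)
N31: 23  (via N14)
N8: 24  (via N37)
N4: 26  (via N15)
N38: 26  (via N24)
N35: 41  (via N8)
Shortest route: N14–N37–N8–N35 = 41 hops' cost.

41 hops' cost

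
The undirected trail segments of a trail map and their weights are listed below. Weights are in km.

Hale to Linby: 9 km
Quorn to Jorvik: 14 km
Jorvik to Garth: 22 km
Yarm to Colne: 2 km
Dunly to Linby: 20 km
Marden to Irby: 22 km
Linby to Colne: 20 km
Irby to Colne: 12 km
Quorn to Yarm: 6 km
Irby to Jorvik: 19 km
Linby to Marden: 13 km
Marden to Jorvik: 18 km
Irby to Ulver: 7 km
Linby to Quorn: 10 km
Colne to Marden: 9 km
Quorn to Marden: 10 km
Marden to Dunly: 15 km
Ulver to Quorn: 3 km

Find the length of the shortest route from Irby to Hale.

29 km

Compare a few routes:
Irby–Colne–Linby–Hale: 12+20+9 = 41
Irby–Colne–Yarm–Quorn–Linby–Hale: 12+2+6+10+9 = 39
Irby–Ulver–Quorn–Marden–Linby–Hale: 7+3+10+13+9 = 42
Irby–Ulver–Quorn–Linby–Hale: 7+3+10+9 = 29
The minimum is 29 km via Irby–Ulver–Quorn–Linby–Hale.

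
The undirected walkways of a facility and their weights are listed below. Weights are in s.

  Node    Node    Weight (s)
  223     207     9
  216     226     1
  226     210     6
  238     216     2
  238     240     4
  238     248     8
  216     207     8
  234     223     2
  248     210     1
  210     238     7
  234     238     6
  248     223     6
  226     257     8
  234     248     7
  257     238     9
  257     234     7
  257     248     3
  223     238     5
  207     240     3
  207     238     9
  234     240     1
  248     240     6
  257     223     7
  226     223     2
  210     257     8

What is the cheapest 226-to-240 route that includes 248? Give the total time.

Best 226 to 248: 226 → 210 → 248 costing 7
Best 248 to 240: 248 → 240 costing 6
Total via 248: 7 + 6 = 13 s.

13 s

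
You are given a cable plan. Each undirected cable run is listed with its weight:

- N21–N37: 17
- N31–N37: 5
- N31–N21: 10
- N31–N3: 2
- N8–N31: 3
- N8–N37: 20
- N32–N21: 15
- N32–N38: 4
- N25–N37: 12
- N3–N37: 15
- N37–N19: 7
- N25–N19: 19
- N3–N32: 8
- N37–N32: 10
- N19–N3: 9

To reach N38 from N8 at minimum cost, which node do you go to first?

Compare a few routes:
N8 → N31 → N21 → N32 → N38: 3+10+15+4 = 32
N8 → N31 → N37 → N32 → N38: 3+5+10+4 = 22
N8 → N31 → N3 → N32 → N38: 3+2+8+4 = 17
The minimum is 17 via N8 → N31 → N3 → N32 → N38.
So from N8 the first move is to N31.

N31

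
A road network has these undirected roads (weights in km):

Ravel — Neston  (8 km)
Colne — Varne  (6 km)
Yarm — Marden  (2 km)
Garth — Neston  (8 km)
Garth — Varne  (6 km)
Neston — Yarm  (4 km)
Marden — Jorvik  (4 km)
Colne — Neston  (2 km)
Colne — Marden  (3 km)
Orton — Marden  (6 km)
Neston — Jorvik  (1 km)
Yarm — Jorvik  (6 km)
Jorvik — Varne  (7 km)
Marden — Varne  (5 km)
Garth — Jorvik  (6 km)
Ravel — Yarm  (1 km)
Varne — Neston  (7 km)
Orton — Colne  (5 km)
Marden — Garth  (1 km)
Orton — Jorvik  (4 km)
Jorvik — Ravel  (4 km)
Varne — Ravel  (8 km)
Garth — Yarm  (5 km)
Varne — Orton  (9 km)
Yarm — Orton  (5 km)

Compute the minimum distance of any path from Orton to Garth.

7 km

Candidate routes:
Orton - Yarm - Marden - Garth: 5+2+1 = 8
Orton - Marden - Garth: 6+1 = 7
Orton - Colne - Marden - Garth: 5+3+1 = 9
Orton - Jorvik - Marden - Garth: 4+4+1 = 9
The minimum is 7 km via Orton - Marden - Garth.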